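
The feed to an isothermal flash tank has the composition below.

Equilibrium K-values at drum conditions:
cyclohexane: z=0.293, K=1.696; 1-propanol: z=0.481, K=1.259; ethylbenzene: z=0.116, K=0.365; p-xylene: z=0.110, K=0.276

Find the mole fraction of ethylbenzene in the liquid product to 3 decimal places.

x_ethylbenzene = 0.183

Let β = V/F and solve Σ zᵢ(Kᵢ−1)/(1+β(Kᵢ−1)) = 0.
Check two-phase: ΣzᵢKᵢ = 1.175 > 1 and Σzᵢ/Kᵢ = 1.271 > 1, so g(0) = 0.175 > 0 and g(1) = -0.271 < 0.
Newton iteration, β⁰ = 0.5:
  β = 0.500: g = 0.0288, g' = -0.345 → β = 0.583
  β = 0.583: g = -0.0016, g' = -0.387 → β = 0.579
Converged at β = 0.579.
Compositions from xᵢ = zᵢ/(1+β(Kᵢ−1)), yᵢ = Kᵢxᵢ:
  cyclohexane: x = 0.209, y = 0.354
  1-propanol: x = 0.418, y = 0.527
  ethylbenzene: x = 0.183, y = 0.067
  p-xylene: x = 0.189, y = 0.052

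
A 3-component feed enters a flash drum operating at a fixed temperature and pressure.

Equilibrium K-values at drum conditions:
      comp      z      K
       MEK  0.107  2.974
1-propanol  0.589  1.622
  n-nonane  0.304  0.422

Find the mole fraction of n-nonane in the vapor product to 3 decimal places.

y_n-nonane = 0.238

Material balance + equilibrium reduce to Σ zᵢ(Kᵢ−1)/(1+ψ(Kᵢ−1)) = 0.
Feasibility: ΣzᵢKᵢ = 1.402, Σzᵢ/Kᵢ = 1.119 — both > 1, two phases present.
Newton–Raphson from ψ = 0.5:
  ψ = 0.500: g = 0.1386, g' = -0.439 → ψ = 0.816
  ψ = 0.816: g = -0.0085, g' = -0.525 → ψ = 0.800
  ψ = 0.800: g = -0.0001, g' = -0.515 → ψ = 0.799
Converged at ψ = 0.799.
Compositions from xᵢ = zᵢ/(1+ψ(Kᵢ−1)), yᵢ = Kᵢxᵢ:
  MEK: x = 0.042, y = 0.123
  1-propanol: x = 0.393, y = 0.638
  n-nonane: x = 0.565, y = 0.238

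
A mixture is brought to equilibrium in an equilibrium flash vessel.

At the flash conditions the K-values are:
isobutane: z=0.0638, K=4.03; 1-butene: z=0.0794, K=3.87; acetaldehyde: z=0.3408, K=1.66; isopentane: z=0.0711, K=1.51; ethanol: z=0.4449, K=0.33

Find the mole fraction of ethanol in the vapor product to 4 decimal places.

Material balance + equilibrium reduce to Σ zᵢ(Kᵢ−1)/(1+β(Kᵢ−1)) = 0.
g(0) = ΣzᵢKᵢ − 1 = 0.3843 and g(1) = 1 − Σzᵢ/Kᵢ = -0.6369, so a root lies in (0, 1).
Iterate (Newton) starting at β = 0.5:
  β = 0.5000: g = -0.07978, g' = -0.7502 → β = 0.3936
  β = 0.3936: g = -0.00097, g' = -0.7408 → β = 0.3923
Converged at β = 0.3923.
Compositions from xᵢ = zᵢ/(1+β(Kᵢ−1)), yᵢ = Kᵢxᵢ:
  isobutane: x = 0.0291, y = 0.1175
  1-butene: x = 0.0373, y = 0.1445
  acetaldehyde: x = 0.2707, y = 0.4494
  isopentane: x = 0.0592, y = 0.0895
  ethanol: x = 0.6036, y = 0.1992

y_ethanol = 0.1992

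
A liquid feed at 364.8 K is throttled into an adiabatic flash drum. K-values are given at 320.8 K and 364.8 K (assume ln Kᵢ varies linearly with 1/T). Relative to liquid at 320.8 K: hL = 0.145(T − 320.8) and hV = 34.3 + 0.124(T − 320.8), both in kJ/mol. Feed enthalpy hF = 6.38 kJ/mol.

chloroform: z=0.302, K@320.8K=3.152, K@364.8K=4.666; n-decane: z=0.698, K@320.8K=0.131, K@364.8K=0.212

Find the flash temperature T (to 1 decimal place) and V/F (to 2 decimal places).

Adiabatic flash: solve Rachford–Rice at each trial T, then check hF = ψ·hV(T) + (1−ψ)·hL(T).
  T = 320.8 K: K = (3.152, 0.131), RR gives ψ = 0.023, H_out = 0.795 kJ/mol
  T = 364.8 K: K = (4.666, 0.212), RR gives ψ = 0.193, H_out = 12.817 kJ/mol
  T = 342.8 K: K = (3.884, 0.169), RR gives ψ = 0.121, H_out = 7.300 kJ/mol
  T = 331.8 K: K = (3.511, 0.150), RR gives ψ = 0.077, H_out = 4.222 kJ/mol
  T = 337.3 K: K = (3.696, 0.159), RR gives ψ = 0.100, H_out = 5.797 kJ/mol
  T = 340.1 K: K = (3.791, 0.164), RR gives ψ = 0.111, H_out = 6.570 kJ/mol
  T = 338.7 K: K = (3.743, 0.162), RR gives ψ = 0.106, H_out = 6.185 kJ/mol
Linear interpolation between T = 338.7 (H_out = 6.185) and T = 340.1 (H_out = 6.570) on hF = 6.38 gives T ≈ 339.4 K, at which ψ = 0.11.

T = 339.4 K, V/F = 0.11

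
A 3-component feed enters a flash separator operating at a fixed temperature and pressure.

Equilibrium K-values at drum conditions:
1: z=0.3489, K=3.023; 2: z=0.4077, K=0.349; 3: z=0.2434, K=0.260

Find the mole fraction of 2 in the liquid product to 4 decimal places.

x_2 = 0.4645

Rachford–Rice: g(V/F) = Σ zᵢ(Kᵢ−1)/(1+V/F(Kᵢ−1)) = 0.
Check two-phase: ΣzᵢKᵢ = 1.2603 > 1 and Σzᵢ/Kᵢ = 2.2198 > 1, so g(0) = 0.2603 > 0 and g(1) = -1.2198 < 0.
Newton–Raphson from V/F = 0.5:
  V/F = 0.5000: g = -0.32850, g' = -1.0685 → V/F = 0.1926
  V/F = 0.1926: g = -0.00555, g' = -1.1466 → V/F = 0.1877
Converged at V/F = 0.1877.
Compositions from xᵢ = zᵢ/(1+V/F(Kᵢ−1)), yᵢ = Kᵢxᵢ:
  1: x = 0.2529, y = 0.7644
  2: x = 0.4645, y = 0.1621
  3: x = 0.2827, y = 0.0735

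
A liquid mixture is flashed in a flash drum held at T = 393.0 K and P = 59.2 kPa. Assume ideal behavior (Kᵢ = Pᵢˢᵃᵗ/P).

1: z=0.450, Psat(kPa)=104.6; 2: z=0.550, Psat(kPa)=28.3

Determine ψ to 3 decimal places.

ψ = 0.145

Raoult's law: Kᵢ = Pᵢˢᵃᵗ/P = Pᵢˢᵃᵗ/59.2.
  K_1 = 104.6/59.2 = 1.76689, K_2 = 28.3/59.2 = 0.47804
Let ψ = V/F and solve Σ zᵢ(Kᵢ−1)/(1+ψ(Kᵢ−1)) = 0.
Check two-phase: ΣzᵢKᵢ = 1.058 > 1 and Σzᵢ/Kᵢ = 1.405 > 1, so g(0) = 0.058 > 0 and g(1) = -0.405 < 0.
Binary case is linear: z₁(K₁−1)(1+ψ(K₂−1)) + z₂(K₂−1)(1+ψ(K₁−1)) = 0
⇒ ψ = [z₁(K₁−1)+z₂(K₂−1)] / [−(K₁−1)(K₂−1)] = 0.0580/0.4003 = 0.145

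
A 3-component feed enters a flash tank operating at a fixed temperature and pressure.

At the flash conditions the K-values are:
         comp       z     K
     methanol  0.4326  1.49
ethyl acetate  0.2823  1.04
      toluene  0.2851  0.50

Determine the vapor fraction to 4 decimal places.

Let ψ = V/F and solve Σ zᵢ(Kᵢ−1)/(1+ψ(Kᵢ−1)) = 0.
g(0) = ΣzᵢKᵢ − 1 = 0.0807 and g(1) = 1 − Σzᵢ/Kᵢ = -0.1320, so a root lies in (0, 1).
Iterate (Newton) starting at ψ = 0.5:
  ψ = 0.5000: g = -0.00874, g' = -0.1942 → ψ = 0.4550
  ψ = 0.4550: g = -0.00011, g' = -0.1893 → ψ = 0.4544
Converged at ψ = 0.4544.

ψ = 0.4544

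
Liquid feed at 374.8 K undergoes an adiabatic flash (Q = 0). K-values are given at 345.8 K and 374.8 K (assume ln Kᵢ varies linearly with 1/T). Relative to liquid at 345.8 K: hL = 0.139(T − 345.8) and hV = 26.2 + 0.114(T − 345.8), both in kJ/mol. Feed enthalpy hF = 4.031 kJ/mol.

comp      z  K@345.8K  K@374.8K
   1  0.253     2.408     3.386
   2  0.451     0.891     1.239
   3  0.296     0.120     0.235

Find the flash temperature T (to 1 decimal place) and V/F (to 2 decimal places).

Adiabatic flash: solve Rachford–Rice at each trial T, then check hF = ψ·hV(T) + (1−ψ)·hL(T).
  T = 345.8 K: K = (2.408, 0.891, 0.120), RR gives ψ = 0.066, H_out = 1.725 kJ/mol
  T = 374.8 K: K = (3.386, 1.239, 0.235), RR gives ψ = 0.506, H_out = 16.928 kJ/mol
  T = 360.3 K: K = (2.875, 1.058, 0.170), RR gives ψ = 0.303, H_out = 9.843 kJ/mol
  T = 353.1 K: K = (2.638, 0.973, 0.144), RR gives ψ = 0.191, H_out = 5.996 kJ/mol
  T = 349.5 K: K = (2.523, 0.932, 0.132), RR gives ψ = 0.131, H_out = 3.945 kJ/mol
  T = 351.3 K: K = (2.580, 0.952, 0.137), RR gives ψ = 0.162, H_out = 4.983 kJ/mol
Linear interpolation between T = 349.5 (H_out = 3.945) and T = 351.3 (H_out = 4.983) on hF = 4.031 gives T ≈ 349.6 K, at which ψ = 0.13.

T = 349.6 K, V/F = 0.13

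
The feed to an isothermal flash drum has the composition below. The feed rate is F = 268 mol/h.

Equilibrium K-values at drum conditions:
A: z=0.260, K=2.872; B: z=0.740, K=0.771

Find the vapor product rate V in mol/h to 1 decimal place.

V = 198.3 mol/h

Material balance + equilibrium reduce to Σ zᵢ(Kᵢ−1)/(1+β(Kᵢ−1)) = 0.
g(0) = ΣzᵢKᵢ − 1 = 0.317 and g(1) = 1 − Σzᵢ/Kᵢ = -0.050, so a root lies in (0, 1).
Binary case is linear: z₁(K₁−1)(1+β(K₂−1)) + z₂(K₂−1)(1+β(K₁−1)) = 0
⇒ β = [z₁(K₁−1)+z₂(K₂−1)] / [−(K₁−1)(K₂−1)] = 0.3173/0.4287 = 0.740
Then V = β·F = 0.7401·268 = 198.3 mol/h and L = F − V = 69.7 mol/h.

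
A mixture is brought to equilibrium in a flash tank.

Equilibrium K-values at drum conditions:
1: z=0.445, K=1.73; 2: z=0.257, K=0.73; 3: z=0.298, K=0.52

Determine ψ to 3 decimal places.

Newton iteration, ψ⁰ = 0.5:
  ψ = 0.500: g = -0.0304, g' = -0.271 → ψ = 0.388
  ψ = 0.388: g = -0.0001, g' = -0.271 → ψ = 0.387
Converged at ψ = 0.387.

ψ = 0.387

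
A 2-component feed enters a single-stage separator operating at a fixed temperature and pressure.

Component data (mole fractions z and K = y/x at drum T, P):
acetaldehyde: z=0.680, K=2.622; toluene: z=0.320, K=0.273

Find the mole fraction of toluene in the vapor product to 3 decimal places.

Iterate (Newton) starting at β = 0.64:
  β = 0.640: g = 0.1061, g' = -1.022 → β = 0.744
  β = 0.744: g = -0.0067, g' = -1.169 → β = 0.738
Converged at β = 0.738.
Compositions from xᵢ = zᵢ/(1+β(Kᵢ−1)), yᵢ = Kᵢxᵢ:
  acetaldehyde: x = 0.309, y = 0.811
  toluene: x = 0.691, y = 0.189

y_toluene = 0.189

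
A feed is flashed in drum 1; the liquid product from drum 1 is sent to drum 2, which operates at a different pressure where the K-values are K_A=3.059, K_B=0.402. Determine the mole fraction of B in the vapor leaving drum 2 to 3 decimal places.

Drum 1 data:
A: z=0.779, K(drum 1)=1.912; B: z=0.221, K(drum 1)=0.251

y_B (drum 2) = 0.312

Drum 1:
Binary case is linear: z₁(K₁−1)(1+ψ₁(K₂−1)) + z₂(K₂−1)(1+ψ₁(K₁−1)) = 0
⇒ ψ₁ = [z₁(K₁−1)+z₂(K₂−1)] / [−(K₁−1)(K₂−1)] = 0.5449/0.6831 = 0.798
Drum-1 compositions:
  A: x = 0.451, y = 0.862
  B: x = 0.549, y = 0.138
Drum-2 feed = drum-1 liquid: z₂ = (0.4509, 0.5491).
Drum 2:
Material balance + equilibrium reduce to Σ zᵢ(Kᵢ−1)/(1+ψ₂(Kᵢ−1)) = 0.
Check two-phase: ΣzᵢKᵢ = 1.600 > 1 and Σzᵢ/Kᵢ = 1.513 > 1, so g(0) = 0.600 > 0 and g(1) = -0.513 < 0.
Newton iteration, ψ₂⁰ = 0.67:
  ψ₂ = 0.670: g = -0.1576, g' = -0.884 → ψ₂ = 0.492
  ψ₂ = 0.492: g = -0.0037, g' = -0.866 → ψ₂ = 0.487
Converged at ψ₂ = 0.487.
  A: x = 0.225, y = 0.688
  B: x = 0.775, y = 0.312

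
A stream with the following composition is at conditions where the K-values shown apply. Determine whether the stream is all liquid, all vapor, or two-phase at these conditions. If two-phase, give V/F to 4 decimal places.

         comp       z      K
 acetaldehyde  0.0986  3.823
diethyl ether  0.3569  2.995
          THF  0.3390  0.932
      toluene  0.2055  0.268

ΣzᵢKᵢ = 1.8169; Σzᵢ/Kᵢ = 1.2755.
Both exceed 1, so a two-phase solution exists.
Material balance + equilibrium reduce to Σ zᵢ(Kᵢ−1)/(1+ψ(Kᵢ−1)) = 0.
Iterate (Newton) starting at ψ = 0.5:
  ψ = 0.5000: g = 0.21075, g' = -0.7667 → ψ = 0.7749
  ψ = 0.7749: g = -0.00489, g' = -0.8861 → ψ = 0.7693
Converged at ψ = 0.7693.

two-phase, V/F = 0.7693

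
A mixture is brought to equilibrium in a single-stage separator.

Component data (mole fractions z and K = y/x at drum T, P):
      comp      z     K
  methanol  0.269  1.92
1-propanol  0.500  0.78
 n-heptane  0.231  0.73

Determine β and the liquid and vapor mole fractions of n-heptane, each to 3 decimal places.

Rachford–Rice: g(β) = Σ zᵢ(Kᵢ−1)/(1+β(Kᵢ−1)) = 0.
g(0) = ΣzᵢKᵢ − 1 = 0.075 and g(1) = 1 − Σzᵢ/Kᵢ = -0.098, so a root lies in (0, 1).
Iterate (Newton) starting at β = 0.5:
  β = 0.500: g = -0.0262, g' = -0.160 → β = 0.336
  β = 0.336: g = 0.0016, g' = -0.181 → β = 0.345
Converged at β = 0.345.
Compositions from xᵢ = zᵢ/(1+β(Kᵢ−1)), yᵢ = Kᵢxᵢ:
  methanol: x = 0.204, y = 0.392
  1-propanol: x = 0.541, y = 0.422
  n-heptane: x = 0.255, y = 0.186

β = 0.345, x_n-heptane = 0.255, y_n-heptane = 0.186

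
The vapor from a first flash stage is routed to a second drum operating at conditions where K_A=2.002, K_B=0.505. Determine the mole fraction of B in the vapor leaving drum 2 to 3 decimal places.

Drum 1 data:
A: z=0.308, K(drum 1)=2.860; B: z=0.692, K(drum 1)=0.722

Drum 1:
Let ψ₁ = V/F and solve Σ zᵢ(Kᵢ−1)/(1+ψ₁(Kᵢ−1)) = 0.
Feasibility: ΣzᵢKᵢ = 1.381, Σzᵢ/Kᵢ = 1.066 — both > 1, two phases present.
Binary case is linear: z₁(K₁−1)(1+ψ₁(K₂−1)) + z₂(K₂−1)(1+ψ₁(K₁−1)) = 0
⇒ ψ₁ = [z₁(K₁−1)+z₂(K₂−1)] / [−(K₁−1)(K₂−1)] = 0.3805/0.5171 = 0.736
Drum-1 compositions:
  A: x = 0.130, y = 0.372
  B: x = 0.870, y = 0.628
Drum-2 feed = drum-1 vapor: z₂ = (0.3719, 0.6281).
Drum 2:
Rachford–Rice: g(ψ₂) = Σ zᵢ(Kᵢ−1)/(1+ψ₂(Kᵢ−1)) = 0.
Feasibility: ΣzᵢKᵢ = 1.062, Σzᵢ/Kᵢ = 1.430 — both > 1, two phases present.
Newton iteration, ψ₂⁰ = 0.5:
  ψ₂ = 0.500: g = -0.1649, g' = -0.438 → ψ₂ = 0.123
  ψ₂ = 0.123: g = 0.0006, g' = -0.470 → ψ₂ = 0.124
Converged at ψ₂ = 0.124.
  A: x = 0.331, y = 0.662
  B: x = 0.669, y = 0.338

y_B (drum 2) = 0.338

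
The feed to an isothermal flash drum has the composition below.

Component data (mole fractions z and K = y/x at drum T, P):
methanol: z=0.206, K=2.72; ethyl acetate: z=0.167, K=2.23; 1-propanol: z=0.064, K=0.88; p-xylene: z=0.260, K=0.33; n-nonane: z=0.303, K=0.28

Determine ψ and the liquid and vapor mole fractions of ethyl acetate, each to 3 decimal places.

Let ψ = V/F and solve Σ zᵢ(Kᵢ−1)/(1+ψ(Kᵢ−1)) = 0.
Feasibility: ΣzᵢKᵢ = 1.160, Σzᵢ/Kᵢ = 2.093 — both > 1, two phases present.
Newton–Raphson from ψ = 0.63:
  ψ = 0.630: g = -0.4232, g' = -1.097 → ψ = 0.244
  ψ = 0.244: g = -0.0735, g' = -0.851 → ψ = 0.158
  ψ = 0.158: g = 0.0019, g' = -0.901 → ψ = 0.160
Converged at ψ = 0.160.
Compositions from xᵢ = zᵢ/(1+ψ(Kᵢ−1)), yᵢ = Kᵢxᵢ:
  methanol: x = 0.162, y = 0.439
  ethyl acetate: x = 0.140, y = 0.311
  1-propanol: x = 0.065, y = 0.057
  p-xylene: x = 0.291, y = 0.096
  n-nonane: x = 0.342, y = 0.096

ψ = 0.160, x_ethyl acetate = 0.140, y_ethyl acetate = 0.311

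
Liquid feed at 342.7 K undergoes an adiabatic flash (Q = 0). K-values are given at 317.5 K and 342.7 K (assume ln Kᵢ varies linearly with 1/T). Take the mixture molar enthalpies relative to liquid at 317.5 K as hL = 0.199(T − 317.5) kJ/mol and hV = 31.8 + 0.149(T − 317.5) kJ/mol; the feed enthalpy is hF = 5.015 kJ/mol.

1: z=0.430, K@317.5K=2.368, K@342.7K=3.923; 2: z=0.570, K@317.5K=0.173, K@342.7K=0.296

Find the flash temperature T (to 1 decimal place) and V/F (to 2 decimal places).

Adiabatic flash: solve Rachford–Rice at each trial T, then check hF = ψ·hV(T) + (1−ψ)·hL(T).
  T = 317.5 K: K = (2.368, 0.173), RR gives ψ = 0.103, H_out = 3.284 kJ/mol
  T = 342.7 K: K = (3.923, 0.296), RR gives ψ = 0.416, H_out = 17.713 kJ/mol
  T = 330.1 K: K = (3.077, 0.229), RR gives ψ = 0.283, H_out = 11.330 kJ/mol
  T = 323.8 K: K = (2.706, 0.199), RR gives ψ = 0.203, H_out = 7.647 kJ/mol
  T = 320.6 K: K = (2.531, 0.186), RR gives ψ = 0.156, H_out = 5.541 kJ/mol
  T = 319.1 K: K = (2.451, 0.179), RR gives ψ = 0.131, H_out = 4.480 kJ/mol
  T = 319.9 K: K = (2.493, 0.183), RR gives ψ = 0.144, H_out = 5.052 kJ/mol
Linear interpolation between T = 319.1 (H_out = 4.480) and T = 319.9 (H_out = 5.052) on hF = 5.015 gives T ≈ 319.8 K, at which ψ = 0.14.

T = 319.8 K, V/F = 0.14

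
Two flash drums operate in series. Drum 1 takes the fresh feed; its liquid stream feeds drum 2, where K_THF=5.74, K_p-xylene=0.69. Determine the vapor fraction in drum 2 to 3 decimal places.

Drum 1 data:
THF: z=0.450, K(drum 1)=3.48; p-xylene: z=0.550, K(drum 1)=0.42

V/F (drum 2) = 0.440

Drum 1:
Iterate (Newton) starting at ψ₁ = 0.42:
  ψ₁ = 0.420: g = 0.1249, g' = -0.987 → ψ₁ = 0.546
  ψ₁ = 0.546: g = 0.0068, g' = -0.895 → ψ₁ = 0.554
Converged at ψ₁ = 0.554.
Drum-1 compositions:
  THF: x = 0.190, y = 0.660
  p-xylene: x = 0.810, y = 0.340
Drum-2 feed = drum-1 liquid: z₂ = (0.1895, 0.8105).
Drum 2:
Let ψ₂ = V/F and solve Σ zᵢ(Kᵢ−1)/(1+ψ₂(Kᵢ−1)) = 0.
Check two-phase: ΣzᵢKᵢ = 1.647 > 1 and Σzᵢ/Kᵢ = 1.208 > 1, so g(0) = 0.647 > 0 and g(1) = -0.208 < 0.
Binary case is linear: z₁(K₁−1)(1+ψ₂(K₂−1)) + z₂(K₂−1)(1+ψ₂(K₁−1)) = 0
⇒ ψ₂ = [z₁(K₁−1)+z₂(K₂−1)] / [−(K₁−1)(K₂−1)] = 0.6472/1.4694 = 0.440
  THF: x = 0.061, y = 0.352
  p-xylene: x = 0.939, y = 0.648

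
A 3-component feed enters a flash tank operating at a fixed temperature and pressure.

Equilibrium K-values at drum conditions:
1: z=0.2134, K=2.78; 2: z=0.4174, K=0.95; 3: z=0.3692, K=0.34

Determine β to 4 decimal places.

β = 0.1636

Rachford–Rice: g(β) = Σ zᵢ(Kᵢ−1)/(1+β(Kᵢ−1)) = 0.
Check two-phase: ΣzᵢKᵢ = 1.1153 > 1 and Σzᵢ/Kᵢ = 1.6020 > 1, so g(0) = 0.1153 > 0 and g(1) = -0.6020 < 0.
Iterate (Newton) starting at β = 0.66:
  β = 0.6600: g = -0.27866, g' = -0.6489 → β = 0.2306
  β = 0.2306: g = -0.03922, g' = -0.5647 → β = 0.1611
  β = 0.1611: g = 0.00147, g' = -0.6107 → β = 0.1636
Converged at β = 0.1636.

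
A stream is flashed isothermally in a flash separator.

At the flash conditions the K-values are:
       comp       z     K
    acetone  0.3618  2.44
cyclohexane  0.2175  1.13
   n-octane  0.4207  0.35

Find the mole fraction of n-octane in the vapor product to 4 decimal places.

Rachford–Rice: g(ψ) = Σ zᵢ(Kᵢ−1)/(1+ψ(Kᵢ−1)) = 0.
Feasibility: ΣzᵢKᵢ = 1.2758, Σzᵢ/Kᵢ = 1.5428 — both > 1, two phases present.
Newton–Raphson from ψ = 0.53:
  ψ = 0.5300: g = -0.09524, g' = -0.6582 → ψ = 0.3853
  ψ = 0.3853: g = -0.00282, g' = -0.6300 → ψ = 0.3808
Converged at ψ = 0.3808.
Compositions from xᵢ = zᵢ/(1+ψ(Kᵢ−1)), yᵢ = Kᵢxᵢ:
  acetone: x = 0.2337, y = 0.5701
  cyclohexane: x = 0.2072, y = 0.2342
  n-octane: x = 0.5591, y = 0.1957

y_n-octane = 0.1957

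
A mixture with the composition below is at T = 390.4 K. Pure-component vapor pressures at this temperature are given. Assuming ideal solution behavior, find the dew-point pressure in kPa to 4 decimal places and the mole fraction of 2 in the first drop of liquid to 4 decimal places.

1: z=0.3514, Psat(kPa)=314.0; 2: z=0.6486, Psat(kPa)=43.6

Pdew = 62.5185 kPa, x_2 = 0.9300

At the dew point ψ → 1, so Σzᵢ/Kᵢ = 1 with Kᵢ = Pᵢˢᵃᵗ/P ⇒ 1/P = Σzᵢ/Pᵢˢᵃᵗ.
1/P = 0.3514/314.0 + 0.6486/43.6 = 0.0159953 ⇒ P = 62.5185 kPa
xᵢ = zᵢP/Pᵢˢᵃᵗ ⇒ x_2 = 0.6486·62.5185/43.6 = 0.9300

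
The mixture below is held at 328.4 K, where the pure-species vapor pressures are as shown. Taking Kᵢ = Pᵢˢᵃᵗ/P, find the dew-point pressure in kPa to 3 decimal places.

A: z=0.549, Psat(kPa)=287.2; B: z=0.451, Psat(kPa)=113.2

At the dew point ψ → 1, so Σzᵢ/Kᵢ = 1 with Kᵢ = Pᵢˢᵃᵗ/P ⇒ 1/P = Σzᵢ/Pᵢˢᵃᵗ.
1/P = 0.549/287.2 + 0.451/113.2 = 0.005896 ⇒ P = 169.616 kPa

Pdew = 169.616 kPa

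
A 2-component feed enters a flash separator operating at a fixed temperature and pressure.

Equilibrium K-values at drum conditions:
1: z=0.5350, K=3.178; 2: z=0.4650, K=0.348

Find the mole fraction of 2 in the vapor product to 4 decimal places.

y_2 = 0.2678

Newton–Raphson from ψ = 0.5:
  ψ = 0.5000: g = 0.10797, g' = -1.0167 → ψ = 0.6062
  ψ = 0.6062: g = 0.00087, g' = -1.0119 → ψ = 0.6071
Converged at ψ = 0.6071.
Compositions from xᵢ = zᵢ/(1+ψ(Kᵢ−1)), yᵢ = Kᵢxᵢ:
  1: x = 0.2304, y = 0.7322
  2: x = 0.7696, y = 0.2678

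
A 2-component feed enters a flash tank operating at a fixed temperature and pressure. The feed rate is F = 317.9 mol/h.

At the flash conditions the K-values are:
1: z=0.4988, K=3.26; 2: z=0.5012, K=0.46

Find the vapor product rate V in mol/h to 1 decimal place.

V = 223.1 mol/h

Let β = V/F and solve Σ zᵢ(Kᵢ−1)/(1+β(Kᵢ−1)) = 0.
g(0) = ΣzᵢKᵢ − 1 = 0.8566 and g(1) = 1 − Σzᵢ/Kᵢ = -0.2426, so a root lies in (0, 1).
Binary case is linear: z₁(K₁−1)(1+β(K₂−1)) + z₂(K₂−1)(1+β(K₁−1)) = 0
⇒ β = [z₁(K₁−1)+z₂(K₂−1)] / [−(K₁−1)(K₂−1)] = 0.85664/1.22040 = 0.7019
Then V = β·F = 0.7019·317.9 = 223.1 mol/h and L = F − V = 94.8 mol/h.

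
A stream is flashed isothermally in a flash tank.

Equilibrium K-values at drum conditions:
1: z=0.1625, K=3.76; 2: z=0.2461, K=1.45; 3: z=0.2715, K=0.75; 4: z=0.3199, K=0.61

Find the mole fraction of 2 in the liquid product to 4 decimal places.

x_2 = 0.1908

Rachford–Rice: g(ψ) = Σ zᵢ(Kᵢ−1)/(1+ψ(Kᵢ−1)) = 0.
Feasibility: ΣzᵢKᵢ = 1.3666, Σzᵢ/Kᵢ = 1.0994 — both > 1, two phases present.
Newton iteration, ψ⁰ = 0.37:
  ψ = 0.3700: g = 0.09624, g' = -0.4267 → ψ = 0.5956
  ψ = 0.5956: g = 0.01473, g' = -0.3141 → ψ = 0.6425
  ψ = 0.6425: g = 0.00030, g' = -0.3017 → ψ = 0.6435
Converged at ψ = 0.6435.
Compositions from xᵢ = zᵢ/(1+ψ(Kᵢ−1)), yᵢ = Kᵢxᵢ:
  1: x = 0.0585, y = 0.2201
  2: x = 0.1908, y = 0.2767
  3: x = 0.3235, y = 0.2427
  4: x = 0.4271, y = 0.2605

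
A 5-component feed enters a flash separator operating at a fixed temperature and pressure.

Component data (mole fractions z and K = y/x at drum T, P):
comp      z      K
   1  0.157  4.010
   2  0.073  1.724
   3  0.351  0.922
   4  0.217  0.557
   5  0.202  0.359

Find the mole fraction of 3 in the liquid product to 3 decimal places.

x_3 = 0.359

Material balance + equilibrium reduce to Σ zᵢ(Kᵢ−1)/(1+β(Kᵢ−1)) = 0.
Feasibility: ΣzᵢKᵢ = 1.272, Σzᵢ/Kᵢ = 1.414 — both > 1, two phases present.
Iterate (Newton) starting at β = 0.5:
  β = 0.500: g = -0.1151, g' = -0.500 → β = 0.270
  β = 0.270: g = 0.0114, g' = -0.639 → β = 0.287
  β = 0.287: g = 0.0002, g' = -0.618 → β = 0.288
Converged at β = 0.288.
Compositions from xᵢ = zᵢ/(1+β(Kᵢ−1)), yᵢ = Kᵢxᵢ:
  1: x = 0.084, y = 0.337
  2: x = 0.060, y = 0.104
  3: x = 0.359, y = 0.331
  4: x = 0.249, y = 0.139
  5: x = 0.248, y = 0.089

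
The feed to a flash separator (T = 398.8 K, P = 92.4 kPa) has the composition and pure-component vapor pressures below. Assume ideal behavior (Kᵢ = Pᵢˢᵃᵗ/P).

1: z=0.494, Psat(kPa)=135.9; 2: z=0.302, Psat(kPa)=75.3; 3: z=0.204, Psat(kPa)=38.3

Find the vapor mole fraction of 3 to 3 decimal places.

Raoult's law: Kᵢ = Pᵢˢᵃᵗ/P = Pᵢˢᵃᵗ/92.4.
  K_1 = 135.9/92.4 = 1.47078, K_2 = 75.3/92.4 = 0.81494, K_3 = 38.3/92.4 = 0.41450
Iterate (Newton) starting at ψ = 0.5:
  ψ = 0.500: g = -0.0422, g' = -0.224 → ψ = 0.312
  ψ = 0.312: g = -0.0026, g' = -0.200 → ψ = 0.299
Converged at ψ = 0.299.
Compositions from xᵢ = zᵢ/(1+ψ(Kᵢ−1)), yᵢ = Kᵢxᵢ:
  1: x = 0.433, y = 0.637
  2: x = 0.320, y = 0.261
  3: x = 0.247, y = 0.102

y_3 = 0.102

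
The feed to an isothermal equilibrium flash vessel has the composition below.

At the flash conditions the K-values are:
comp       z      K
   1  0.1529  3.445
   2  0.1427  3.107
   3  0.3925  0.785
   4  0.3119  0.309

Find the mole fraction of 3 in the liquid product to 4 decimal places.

Let β = V/F and solve Σ zᵢ(Kᵢ−1)/(1+β(Kᵢ−1)) = 0.
Feasibility: ΣzᵢKᵢ = 1.3746, Σzᵢ/Kᵢ = 1.5997 — both > 1, two phases present.
Newton iteration, β⁰ = 0.5:
  β = 0.5000: g = -0.10922, g' = -0.7057 → β = 0.3452
  β = 0.3452: g = 0.00258, g' = -0.7591 → β = 0.3486
Converged at β = 0.3486.
Compositions from xᵢ = zᵢ/(1+β(Kᵢ−1)), yᵢ = Kᵢxᵢ:
  1: x = 0.0825, y = 0.2844
  2: x = 0.0823, y = 0.2556
  3: x = 0.4243, y = 0.3331
  4: x = 0.4109, y = 0.1270

x_3 = 0.4243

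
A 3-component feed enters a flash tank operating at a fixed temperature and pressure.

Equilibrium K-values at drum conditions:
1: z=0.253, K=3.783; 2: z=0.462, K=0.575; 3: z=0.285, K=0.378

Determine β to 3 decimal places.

Iterate (Newton) starting at β = 0.5:
  β = 0.500: g = -0.2122, g' = -0.709 → β = 0.201
  β = 0.201: g = 0.0344, g' = -1.050 → β = 0.234
  β = 0.234: g = 0.0013, g' = -0.973 → β = 0.235
Converged at β = 0.235.

β = 0.235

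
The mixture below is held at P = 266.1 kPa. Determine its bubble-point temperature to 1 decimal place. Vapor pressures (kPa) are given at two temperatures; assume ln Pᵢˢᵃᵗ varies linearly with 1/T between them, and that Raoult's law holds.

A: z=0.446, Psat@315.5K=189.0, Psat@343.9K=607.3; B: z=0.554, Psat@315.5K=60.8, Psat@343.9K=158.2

Bubble-point temperature: ΣzᵢPᵢˢᵃᵗ(T) = P. Interpolate ln Pᵢˢᵃᵗ = aᵢ + bᵢ/T.
  T = 315.5 K: ΣzᵢPᵢˢᵃᵗ = 117.98 kPa
  T = 343.9 K: ΣzᵢPᵢˢᵃᵗ = 358.50 kPa
  T = 329.7 K: ΣzᵢPᵢˢᵃᵗ = 210.41 kPa
  T = 336.8 K: ΣzᵢPᵢˢᵃᵗ = 276.13 kPa
  T = 333.2 K: ΣzᵢPᵢˢᵃᵗ = 240.91 kPa
  T = 335.0 K: ΣzᵢPᵢˢᵃᵗ = 258.01 kPa
Interpolating between 335.0 K and 336.8 K gives T ≈ 335.8 K.

T = 335.8 K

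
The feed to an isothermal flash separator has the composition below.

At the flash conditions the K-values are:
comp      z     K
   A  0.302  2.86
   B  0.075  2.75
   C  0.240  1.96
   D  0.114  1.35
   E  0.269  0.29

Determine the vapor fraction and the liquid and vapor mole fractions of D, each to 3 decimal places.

Material balance + equilibrium reduce to Σ zᵢ(Kᵢ−1)/(1+ψ(Kᵢ−1)) = 0.
g(0) = ΣzᵢKᵢ − 1 = 0.772 and g(1) = 1 − Σzᵢ/Kᵢ = -0.267, so a root lies in (0, 1).
Newton iteration, ψ⁰ = 0.69:
  ψ = 0.690: g = 0.1018, g' = -0.858 → ψ = 0.809
  ψ = 0.809: g = -0.0090, g' = -1.032 → ψ = 0.800
Converged at ψ = 0.800.
Compositions from xᵢ = zᵢ/(1+ψ(Kᵢ−1)), yᵢ = Kᵢxᵢ:
  A: x = 0.121, y = 0.347
  B: x = 0.031, y = 0.086
  C: x = 0.136, y = 0.266
  D: x = 0.089, y = 0.120
  E: x = 0.623, y = 0.181

ψ = 0.800, x_D = 0.089, y_D = 0.120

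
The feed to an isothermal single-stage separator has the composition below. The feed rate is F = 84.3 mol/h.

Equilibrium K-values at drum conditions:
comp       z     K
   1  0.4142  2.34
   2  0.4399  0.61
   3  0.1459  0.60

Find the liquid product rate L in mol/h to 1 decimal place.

L = 32.2 mol/h

Newton iteration, V/F⁰ = 0.5:
  V/F = 0.5000: g = 0.04628, g' = -0.4064 → V/F = 0.6139
  V/F = 0.6139: g = 0.00161, g' = -0.3806 → V/F = 0.6181
Converged at V/F = 0.6181.
Then V = V/F·F = 0.6181·84.3 = 52.1 mol/h and L = F − V = 32.2 mol/h.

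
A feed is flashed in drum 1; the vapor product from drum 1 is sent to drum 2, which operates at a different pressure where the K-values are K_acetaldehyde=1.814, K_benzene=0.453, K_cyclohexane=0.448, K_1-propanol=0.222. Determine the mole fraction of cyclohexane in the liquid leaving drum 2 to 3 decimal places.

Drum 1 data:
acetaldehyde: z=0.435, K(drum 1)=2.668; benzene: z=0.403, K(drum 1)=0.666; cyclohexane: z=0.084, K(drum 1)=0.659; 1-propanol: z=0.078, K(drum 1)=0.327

Drum 1:
Material balance + equilibrium reduce to Σ zᵢ(Kᵢ−1)/(1+ψ₁(Kᵢ−1)) = 0.
Check two-phase: ΣzᵢKᵢ = 1.510 > 1 and Σzᵢ/Kᵢ = 1.134 > 1, so g(0) = 0.510 > 0 and g(1) = -0.134 < 0.
Newton iteration, ψ₁⁰ = 0.5:
  ψ₁ = 0.500: g = 0.1204, g' = -0.519 → ψ₁ = 0.732
  ψ₁ = 0.732: g = 0.0069, g' = -0.479 → ψ₁ = 0.746
Converged at ψ₁ = 0.746.
Drum-1 compositions:
  acetaldehyde: x = 0.194, y = 0.517
  benzene: x = 0.537, y = 0.358
  cyclohexane: x = 0.113, y = 0.074
  1-propanol: x = 0.157, y = 0.051
Drum-2 feed = drum-1 vapor: z₂ = (0.5170, 0.3575, 0.0743, 0.0512).
Drum 2:
Let ψ₂ = V/F and solve Σ zᵢ(Kᵢ−1)/(1+ψ₂(Kᵢ−1)) = 0.
Feasibility: ΣzᵢKᵢ = 1.144, Σzᵢ/Kᵢ = 1.471 — both > 1, two phases present.
Newton–Raphson from ψ₂ = 0.49:
  ψ₂ = 0.490: g = -0.0870, g' = -0.498 → ψ₂ = 0.315
  ψ₂ = 0.315: g = -0.0040, g' = -0.461 → ψ₂ = 0.307
Converged at ψ₂ = 0.307.
  acetaldehyde: x = 0.414, y = 0.750
  benzene: x = 0.430, y = 0.195
  cyclohexane: x = 0.089, y = 0.040
  1-propanol: x = 0.067, y = 0.015

x_cyclohexane (drum 2) = 0.089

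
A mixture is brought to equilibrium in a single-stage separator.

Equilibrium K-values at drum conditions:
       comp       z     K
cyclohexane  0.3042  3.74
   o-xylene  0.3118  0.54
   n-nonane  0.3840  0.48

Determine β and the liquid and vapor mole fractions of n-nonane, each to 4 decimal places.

Material balance + equilibrium reduce to Σ zᵢ(Kᵢ−1)/(1+β(Kᵢ−1)) = 0.
Feasibility: ΣzᵢKᵢ = 1.4904, Σzᵢ/Kᵢ = 1.4587 — both > 1, two phases present.
Newton iteration, β⁰ = 0.5:
  β = 0.5000: g = -0.10442, g' = -0.7075 → β = 0.3524
  β = 0.3524: g = 0.00839, g' = -0.8407 → β = 0.3624
  β = 0.3624: g = 0.00007, g' = -0.8277 → β = 0.3625
Converged at β = 0.3625.
Compositions from xᵢ = zᵢ/(1+β(Kᵢ−1)), yᵢ = Kᵢxᵢ:
  cyclohexane: x = 0.1526, y = 0.5708
  o-xylene: x = 0.3742, y = 0.2021
  n-nonane: x = 0.4732, y = 0.2271

β = 0.3625, x_n-nonane = 0.4732, y_n-nonane = 0.2271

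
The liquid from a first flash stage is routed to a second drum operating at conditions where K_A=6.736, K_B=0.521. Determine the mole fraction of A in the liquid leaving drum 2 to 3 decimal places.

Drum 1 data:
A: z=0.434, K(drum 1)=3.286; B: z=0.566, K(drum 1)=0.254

Drum 1:
Rachford–Rice: g(ψ₁) = Σ zᵢ(Kᵢ−1)/(1+ψ₁(Kᵢ−1)) = 0.
g(0) = ΣzᵢKᵢ − 1 = 0.570 and g(1) = 1 − Σzᵢ/Kᵢ = -1.360, so a root lies in (0, 1).
Binary case is linear: z₁(K₁−1)(1+ψ₁(K₂−1)) + z₂(K₂−1)(1+ψ₁(K₁−1)) = 0
⇒ ψ₁ = [z₁(K₁−1)+z₂(K₂−1)] / [−(K₁−1)(K₂−1)] = 0.5699/1.7054 = 0.334
Drum-1 compositions:
  A: x = 0.246, y = 0.808
  B: x = 0.754, y = 0.192
Drum-2 feed = drum-1 liquid: z₂ = (0.2460, 0.7540).
Drum 2:
Material balance + equilibrium reduce to Σ zᵢ(Kᵢ−1)/(1+ψ₂(Kᵢ−1)) = 0.
Check two-phase: ΣzᵢKᵢ = 2.050 > 1 and Σzᵢ/Kᵢ = 1.484 > 1, so g(0) = 1.050 > 0 and g(1) = -0.484 < 0.
Newton–Raphson from ψ₂ = 0.5:
  ψ₂ = 0.500: g = -0.1100, g' = -0.840 → ψ₂ = 0.369
  ψ₂ = 0.369: g = 0.0141, g' = -1.089 → ψ₂ = 0.382
Converged at ψ₂ = 0.382.
  A: x = 0.077, y = 0.519
  B: x = 0.923, y = 0.481

x_A (drum 2) = 0.077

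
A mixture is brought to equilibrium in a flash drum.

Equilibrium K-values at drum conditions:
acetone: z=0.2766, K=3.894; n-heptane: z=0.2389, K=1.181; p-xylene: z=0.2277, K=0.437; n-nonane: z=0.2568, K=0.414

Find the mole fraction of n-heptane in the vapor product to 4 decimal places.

y_n-heptane = 0.2602

Rachford–Rice: g(ψ) = Σ zᵢ(Kᵢ−1)/(1+ψ(Kᵢ−1)) = 0.
Feasibility: ΣzᵢKᵢ = 1.5650, Σzᵢ/Kᵢ = 1.4147 — both > 1, two phases present.
Newton–Raphson from ψ = 0.39:
  ψ = 0.3900: g = 0.05711, g' = -0.7848 → ψ = 0.4628
  ψ = 0.4628: g = 0.00225, g' = -0.7280 → ψ = 0.4659
Converged at ψ = 0.4659.
Compositions from xᵢ = zᵢ/(1+ψ(Kᵢ−1)), yᵢ = Kᵢxᵢ:
  acetone: x = 0.1178, y = 0.4587
  n-heptane: x = 0.2203, y = 0.2602
  p-xylene: x = 0.3087, y = 0.1349
  n-nonane: x = 0.3532, y = 0.1462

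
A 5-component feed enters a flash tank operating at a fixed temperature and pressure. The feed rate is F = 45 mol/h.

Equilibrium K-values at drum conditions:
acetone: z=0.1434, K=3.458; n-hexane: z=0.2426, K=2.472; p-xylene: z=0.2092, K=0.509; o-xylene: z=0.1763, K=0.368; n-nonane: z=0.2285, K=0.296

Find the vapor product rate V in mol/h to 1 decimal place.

V = 12.9 mol/h

Newton iteration, β⁰ = 0.5:
  β = 0.5000: g = -0.18344, g' = -0.8576 → β = 0.2861
  β = 0.2861: g = 0.00127, g' = -0.9097 → β = 0.2875
Converged at β = 0.2875.
Then V = β·F = 0.2875·45 = 12.9 mol/h and L = F − V = 32.1 mol/h.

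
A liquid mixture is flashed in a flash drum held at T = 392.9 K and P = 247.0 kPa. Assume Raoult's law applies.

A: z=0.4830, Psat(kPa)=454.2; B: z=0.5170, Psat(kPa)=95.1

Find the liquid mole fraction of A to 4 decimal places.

x_A = 0.4230

Raoult's law: Kᵢ = Pᵢˢᵃᵗ/P = Pᵢˢᵃᵗ/247.0.
  K_A = 454.2/247.0 = 1.838866, K_B = 95.1/247.0 = 0.385020
Let ψ = V/F and solve Σ zᵢ(Kᵢ−1)/(1+ψ(Kᵢ−1)) = 0.
Check two-phase: ΣzᵢKᵢ = 1.0872 > 1 and Σzᵢ/Kᵢ = 1.6054 > 1, so g(0) = 0.0872 > 0 and g(1) = -0.6054 < 0.
Binary case is linear: z₁(K₁−1)(1+ψ(K₂−1)) + z₂(K₂−1)(1+ψ(K₁−1)) = 0
⇒ ψ = [z₁(K₁−1)+z₂(K₂−1)] / [−(K₁−1)(K₂−1)] = 0.08723/0.51589 = 0.1691
Compositions from xᵢ = zᵢ/(1+ψ(Kᵢ−1)), yᵢ = Kᵢxᵢ:
  A: x = 0.4230, y = 0.7778
  B: x = 0.5770, y = 0.2222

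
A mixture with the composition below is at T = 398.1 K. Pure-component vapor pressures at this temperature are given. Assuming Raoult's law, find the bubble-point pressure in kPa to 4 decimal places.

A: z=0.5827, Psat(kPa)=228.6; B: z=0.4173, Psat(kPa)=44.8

Pbub = 151.9003 kPa

At the bubble point ψ → 0, so ΣzᵢKᵢ = 1 with Kᵢ = Pᵢˢᵃᵗ/P ⇒ P = ΣzᵢPᵢˢᵃᵗ.
P = 0.5827·228.6 + 0.4173·44.8 = 151.9003 kPa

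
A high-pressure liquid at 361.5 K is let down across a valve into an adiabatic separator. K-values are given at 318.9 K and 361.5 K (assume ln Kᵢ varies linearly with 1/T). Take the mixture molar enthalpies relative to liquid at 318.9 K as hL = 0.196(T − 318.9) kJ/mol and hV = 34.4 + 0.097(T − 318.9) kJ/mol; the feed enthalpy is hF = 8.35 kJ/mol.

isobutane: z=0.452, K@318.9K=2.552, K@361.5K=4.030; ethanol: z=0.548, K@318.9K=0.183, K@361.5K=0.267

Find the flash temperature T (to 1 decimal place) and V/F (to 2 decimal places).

T = 322.2 K, V/F = 0.23

Adiabatic flash: solve Rachford–Rice at each trial T, then check hF = ψ·hV(T) + (1−ψ)·hL(T).
  T = 318.9 K: K = (2.552, 0.183), RR gives ψ = 0.200, H_out = 6.885 kJ/mol
  T = 361.5 K: K = (4.030, 0.267), RR gives ψ = 0.436, H_out = 21.503 kJ/mol
  T = 340.2 K: K = (3.253, 0.224), RR gives ψ = 0.339, H_out = 15.122 kJ/mol
  T = 329.5 K: K = (2.891, 0.203), RR gives ψ = 0.277, H_out = 11.324 kJ/mol
  T = 324.2 K: K = (2.719, 0.193), RR gives ψ = 0.241, H_out = 9.210 kJ/mol
  T = 321.5 K: K = (2.633, 0.188), RR gives ψ = 0.221, H_out = 8.055 kJ/mol
  T = 322.9 K: K = (2.678, 0.190), RR gives ψ = 0.232, H_out = 8.661 kJ/mol
Linear interpolation between T = 321.5 (H_out = 8.055) and T = 322.9 (H_out = 8.661) on hF = 8.35 gives T ≈ 322.2 K, at which ψ = 0.23.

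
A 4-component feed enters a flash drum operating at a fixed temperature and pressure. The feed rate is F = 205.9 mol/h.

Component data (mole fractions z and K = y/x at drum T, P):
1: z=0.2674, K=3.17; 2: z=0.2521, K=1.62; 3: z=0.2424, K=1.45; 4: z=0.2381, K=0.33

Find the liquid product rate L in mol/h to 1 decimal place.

Let β = V/F and solve Σ zᵢ(Kᵢ−1)/(1+β(Kᵢ−1)) = 0.
Feasibility: ΣzᵢKᵢ = 1.6861, Σzᵢ/Kᵢ = 1.1287 — both > 1, two phases present.
Iterate (Newton) starting at β = 0.5:
  β = 0.5000: g = 0.24677, g' = -0.6205 → β = 0.8977
  β = 0.8977: g = -0.02532, g' = -0.8827 → β = 0.8690
  β = 0.8690: g = -0.00078, g' = -0.8299 → β = 0.8681
Converged at β = 0.8681.
Then V = β·F = 0.8681·205.9 = 178.7 mol/h and L = F − V = 27.2 mol/h.

L = 27.2 mol/h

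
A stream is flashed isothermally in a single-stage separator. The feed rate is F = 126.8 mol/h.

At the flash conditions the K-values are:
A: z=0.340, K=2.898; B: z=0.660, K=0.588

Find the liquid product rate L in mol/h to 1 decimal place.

Let ψ = V/F and solve Σ zᵢ(Kᵢ−1)/(1+ψ(Kᵢ−1)) = 0.
g(0) = ΣzᵢKᵢ − 1 = 0.373 and g(1) = 1 − Σzᵢ/Kᵢ = -0.240, so a root lies in (0, 1).
Binary case is linear: z₁(K₁−1)(1+ψ(K₂−1)) + z₂(K₂−1)(1+ψ(K₁−1)) = 0
⇒ ψ = [z₁(K₁−1)+z₂(K₂−1)] / [−(K₁−1)(K₂−1)] = 0.3734/0.7820 = 0.478
Then V = ψ·F = 0.4775·126.8 = 60.5 mol/h and L = F − V = 66.3 mol/h.

L = 66.3 mol/h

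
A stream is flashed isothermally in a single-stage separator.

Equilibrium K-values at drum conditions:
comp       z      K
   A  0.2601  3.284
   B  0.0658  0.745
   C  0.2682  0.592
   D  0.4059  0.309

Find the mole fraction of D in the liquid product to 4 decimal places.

x_D = 0.4514

Rachford–Rice: g(ψ) = Σ zᵢ(Kᵢ−1)/(1+ψ(Kᵢ−1)) = 0.
g(0) = ΣzᵢKᵢ − 1 = 0.1874 and g(1) = 1 − Σzᵢ/Kᵢ = -0.9342, so a root lies in (0, 1).
Iterate (Newton) starting at ψ = 0.6:
  ψ = 0.6000: g = -0.39321, g' = -0.8913 → ψ = 0.1588
  ψ = 0.1588: g = -0.01362, g' = -1.0309 → ψ = 0.1456
  ψ = 0.1456: g = 0.00018, g' = -1.0588 → ψ = 0.1458
Converged at ψ = 0.1458.
Compositions from xᵢ = zᵢ/(1+ψ(Kᵢ−1)), yᵢ = Kᵢxᵢ:
  A: x = 0.1951, y = 0.6408
  B: x = 0.0683, y = 0.0509
  C: x = 0.2852, y = 0.1688
  D: x = 0.4514, y = 0.1395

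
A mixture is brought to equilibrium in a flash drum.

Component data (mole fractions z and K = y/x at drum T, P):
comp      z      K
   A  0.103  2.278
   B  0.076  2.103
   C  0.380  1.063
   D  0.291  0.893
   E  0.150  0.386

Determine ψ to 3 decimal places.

Material balance + equilibrium reduce to Σ zᵢ(Kᵢ−1)/(1+ψ(Kᵢ−1)) = 0.
Check two-phase: ΣzᵢKᵢ = 1.116 > 1 and Σzᵢ/Kᵢ = 1.153 > 1, so g(0) = 0.116 > 0 and g(1) = -0.153 < 0.
Iterate (Newton) starting at ψ = 0.5:
  ψ = 0.500: g = -0.0082, g' = -0.224 → ψ = 0.463
Converged at ψ = 0.463.

ψ = 0.463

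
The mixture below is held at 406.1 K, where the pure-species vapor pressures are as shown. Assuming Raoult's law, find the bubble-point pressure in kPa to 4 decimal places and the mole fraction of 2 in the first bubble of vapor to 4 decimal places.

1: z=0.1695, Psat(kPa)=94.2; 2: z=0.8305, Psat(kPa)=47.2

Pbub = 55.1665 kPa, y_2 = 0.7106

At the bubble point ψ → 0, so ΣzᵢKᵢ = 1 with Kᵢ = Pᵢˢᵃᵗ/P ⇒ P = ΣzᵢPᵢˢᵃᵗ.
P = 0.1695·94.2 + 0.8305·47.2 = 55.1665 kPa
yᵢ = zᵢPᵢˢᵃᵗ/P ⇒ y_2 = 0.8305·47.2/55.1665 = 0.7106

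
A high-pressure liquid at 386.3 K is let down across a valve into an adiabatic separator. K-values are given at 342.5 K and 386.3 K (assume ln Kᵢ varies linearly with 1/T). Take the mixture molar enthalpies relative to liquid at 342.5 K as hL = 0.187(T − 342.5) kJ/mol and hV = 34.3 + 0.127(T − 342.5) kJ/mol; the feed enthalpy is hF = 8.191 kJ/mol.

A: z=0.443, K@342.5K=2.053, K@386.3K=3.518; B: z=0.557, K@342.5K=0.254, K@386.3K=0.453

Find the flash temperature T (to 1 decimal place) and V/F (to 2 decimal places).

Adiabatic flash: solve Rachford–Rice at each trial T, then check hF = ψ·hV(T) + (1−ψ)·hL(T).
  T = 342.5 K: K = (2.053, 0.254), RR gives ψ = 0.065, H_out = 2.225 kJ/mol
  T = 386.3 K: K = (3.518, 0.453), RR gives ψ = 0.589, H_out = 26.835 kJ/mol
  T = 364.4 K: K = (2.731, 0.345), RR gives ψ = 0.355, H_out = 15.798 kJ/mol
  T = 353.4 K: K = (2.377, 0.297), RR gives ψ = 0.226, H_out = 9.639 kJ/mol
  T = 347.9 K: K = (2.210, 0.275), RR gives ψ = 0.151, H_out = 6.129 kJ/mol
  T = 350.6 K: K = (2.291, 0.286), RR gives ψ = 0.189, H_out = 7.901 kJ/mol
  T = 352.0 K: K = (2.334, 0.292), RR gives ψ = 0.208, H_out = 8.781 kJ/mol
Linear interpolation between T = 350.6 (H_out = 7.901) and T = 352.0 (H_out = 8.781) on hF = 8.191 gives T ≈ 351.1 K, at which ψ = 0.20.

T = 351.1 K, V/F = 0.20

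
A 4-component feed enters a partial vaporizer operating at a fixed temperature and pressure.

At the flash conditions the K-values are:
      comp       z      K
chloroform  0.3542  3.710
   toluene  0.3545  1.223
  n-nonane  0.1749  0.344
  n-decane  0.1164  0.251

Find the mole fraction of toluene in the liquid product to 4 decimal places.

Rachford–Rice: g(ψ) = Σ zᵢ(Kᵢ−1)/(1+ψ(Kᵢ−1)) = 0.
Check two-phase: ΣzᵢKᵢ = 1.8370 > 1 and Σzᵢ/Kᵢ = 1.3575 > 1, so g(0) = 0.8370 > 0 and g(1) = -0.3575 < 0.
Iterate (Newton) starting at ψ = 0.5:
  ψ = 0.5000: g = 0.16860, g' = -0.8169 → ψ = 0.7064
  ψ = 0.7064: g = -0.00129, g' = -0.8753 → ψ = 0.7049
Converged at ψ = 0.7049.
Compositions from xᵢ = zᵢ/(1+ψ(Kᵢ−1)), yᵢ = Kᵢxᵢ:
  chloroform: x = 0.1217, y = 0.4515
  toluene: x = 0.3063, y = 0.3747
  n-nonane: x = 0.3254, y = 0.1119
  n-decane: x = 0.2466, y = 0.0619

x_toluene = 0.3063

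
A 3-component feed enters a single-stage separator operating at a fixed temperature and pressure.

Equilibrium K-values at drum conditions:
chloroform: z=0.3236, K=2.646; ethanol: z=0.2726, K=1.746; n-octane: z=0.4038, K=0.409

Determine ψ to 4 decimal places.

Newton–Raphson from ψ = 0.58:
  ψ = 0.5800: g = 0.05133, g' = -0.6299 → ψ = 0.6615
  ψ = 0.6615: g = -0.00066, g' = -0.6492 → ψ = 0.6605
Converged at ψ = 0.6605.

ψ = 0.6605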